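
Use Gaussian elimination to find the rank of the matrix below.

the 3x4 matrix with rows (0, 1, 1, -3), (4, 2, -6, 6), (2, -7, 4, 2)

Row reduction:
R1 <-> R2   (pivot in column 1 was zero)
[ 4   2  -6   6 ]
[ 0   1   1  -3 ]
[ 2  -7   4   2 ]
R3 <- R3 - (1/2)*R1:  [  0  -8   7  -1 ]
R3 <- R3 - (-8)*R2:  [   0    0   15  -25 ]
Row echelon form:
[ 4  2  -6    6 ]
[ 0  1   1   -3 ]
[ 0  0  15  -25 ]
Nonzero rows / pivot columns: 3

rank(A) = 3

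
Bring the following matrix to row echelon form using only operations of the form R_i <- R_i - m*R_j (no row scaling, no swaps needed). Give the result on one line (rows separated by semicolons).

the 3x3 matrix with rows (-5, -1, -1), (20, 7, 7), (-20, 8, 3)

Forward elimination:
R2 <- R2 - (-4)*R1:  [ 0  3  3 ]
R3 <- R3 - (4)*R1:  [  0  12   7 ]
R3 <- R3 - (4)*R2:  [  0   0  -5 ]
Row echelon form:
[ -5  -1  -1 ]
[  0   3   3 ]
[  0   0  -5 ]

REF = [-5 -1 -1; 0 3 3; 0 0 -5]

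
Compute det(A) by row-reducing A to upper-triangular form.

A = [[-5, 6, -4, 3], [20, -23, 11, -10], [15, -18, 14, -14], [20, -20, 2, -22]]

det(A) = 30

Forward elimination:
R2 <- R2 - (-4)*R1:  [  0   1  -5   2 ]
R3 <- R3 - (-3)*R1:  [  0   0   2  -5 ]
R4 <- R4 - (-4)*R1:  [   0    4  -14  -10 ]
R4 <- R4 - (4)*R2:  [   0    0    6  -18 ]
R4 <- R4 - (3)*R3:  [  0   0   0  -3 ]
Upper-triangular form:
[ -5  6  -4   3 ]
[  0  1  -5   2 ]
[  0  0   2  -5 ]
[  0  0   0  -3 ]
det(A) = (-1)^0 * (-5) * (1) * (2) * (-3) = 30  (0 row swaps -> sign +1)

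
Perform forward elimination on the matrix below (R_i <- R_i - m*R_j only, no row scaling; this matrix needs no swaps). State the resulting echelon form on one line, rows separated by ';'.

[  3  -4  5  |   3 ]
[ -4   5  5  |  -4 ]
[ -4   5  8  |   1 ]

Forward elimination:
R2 <- R2 - (-4/3)*R1:  [    0  -1/3  35/3     0 ]
R3 <- R3 - (-4/3)*R1:  [    0  -1/3  44/3     5 ]
R3 <- R3 - (1)*R2:  [ 0  0  3  5 ]
Row echelon form:
[ 3    -4     5  |  3 ]
[ 0  -1/3  35/3  |  0 ]
[ 0     0     3  |  5 ]

REF = [3 -4 5 3; 0 -1/3 35/3 0; 0 0 3 5]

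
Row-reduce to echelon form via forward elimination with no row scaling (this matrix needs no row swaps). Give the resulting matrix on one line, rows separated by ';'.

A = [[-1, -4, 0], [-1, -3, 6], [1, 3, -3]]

Forward elimination:
R2 <- R2 - (1)*R1:  [ 0  1  6 ]
R3 <- R3 - (-1)*R1:  [  0  -1  -3 ]
R3 <- R3 - (-1)*R2:  [ 0  0  3 ]
Row echelon form:
[ -1  -4  0 ]
[  0   1  6 ]
[  0   0  3 ]

REF = [-1 -4 0; 0 1 6; 0 0 3]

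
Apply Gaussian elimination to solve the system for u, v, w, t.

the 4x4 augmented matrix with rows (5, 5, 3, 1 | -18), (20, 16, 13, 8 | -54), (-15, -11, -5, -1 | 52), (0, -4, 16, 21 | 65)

Forward elimination on [A|b]:
R2 <- R2 - (4)*R1:  [  0  -4   1   4  18 ]
R3 <- R3 - (-3)*R1:  [  0   4   4   2  -2 ]
R3 <- R3 - (-1)*R2:  [  0   0   5   6  16 ]
R4 <- R4 - (1)*R2:  [  0   0  15  17  47 ]
R4 <- R4 - (3)*R3:  [  0   0   0  -1  -1 ]
Row echelon form:
[ 5   5  3   1  |  -18 ]
[ 0  -4  1   4  |   18 ]
[ 0   0  5   6  |   16 ]
[ 0   0  0  -1  |   -1 ]
Back-substitution:
t = (-1) / -1 = 1
w = (16 - (6)*(1)) / 5 = 2
v = (18 - (1)*(2) - (4)*(1)) / -4 = -3
u = (-18 - (5)*(-3) - (3)*(2) - (1)*(1)) / 5 = -2

(-2, -3, 2, 1)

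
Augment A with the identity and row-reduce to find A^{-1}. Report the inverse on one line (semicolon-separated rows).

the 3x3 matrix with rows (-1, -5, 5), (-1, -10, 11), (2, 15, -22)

Gauss-Jordan on [A | I]:
R1 <- (1/-1)*R1:  [  1   5  -5  |  -1   0   0 ]
R2 <- R2 - (-1)*R1:  [  0  -5   6  |  -1   1   0 ]
R3 <- R3 - (2)*R1:  [   0    5  -12  |    2    0    1 ]
R2 <- (1/-5)*R2:  [    0     1  -6/5  |   1/5  -1/5     0 ]
R1 <- R1 - (5)*R2:  [  1   0   1  |  -2   1   0 ]
R3 <- R3 - (5)*R2:  [  0   0  -6  |   1   1   1 ]
R3 <- (1/-6)*R3:  [    0     0     1  |  -1/6  -1/6  -1/6 ]
R1 <- R1 - (1)*R3:  [     1      0      0  |  -11/6    7/6    1/6 ]
R2 <- R2 - (-6/5)*R3:  [    0     1     0  |     0  -2/5  -1/5 ]
Right block of [I | A^{-1}] is the inverse:
[ -11/6   7/6   1/6 ]
[     0  -2/5  -1/5 ]
[  -1/6  -1/6  -1/6 ]

inverse = [-11/6 7/6 1/6; 0 -2/5 -1/5; -1/6 -1/6 -1/6]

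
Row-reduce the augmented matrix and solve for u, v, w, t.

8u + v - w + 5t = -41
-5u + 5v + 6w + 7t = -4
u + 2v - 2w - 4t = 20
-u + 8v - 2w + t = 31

Forward elimination on [A|b]:
R2 <- R2 - (-5/8)*R1:  [      0    45/8    43/8    81/8  -237/8 ]
R3 <- R3 - (1/8)*R1:  [     0   15/8  -15/8  -37/8  201/8 ]
R4 <- R4 - (-1/8)*R1:  [     0   65/8  -17/8   13/8  207/8 ]
R3 <- R3 - (1/3)*R2:  [     0      0  -11/3     -8     35 ]
R4 <- R4 - (13/9)*R2:  [     0      0  -89/9    -13  206/3 ]
R4 <- R4 - (89/33)*R3:  [       0        0        0   283/33  -283/11 ]
Row echelon form:
[ 8     1     -1       5  |      -41 ]
[ 0  45/8   43/8    81/8  |   -237/8 ]
[ 0     0  -11/3      -8  |       35 ]
[ 0     0      0  283/33  |  -283/11 ]
Back-substitution:
t = (-283/11) / (283/33) = -3
w = (35 - (-8)*(-3)) / (-11/3) = -3
v = (-237/8 - (43/8)*(-3) - (81/8)*(-3)) / (45/8) = 3
u = (-41 - (1)*(3) - (-1)*(-3) - (5)*(-3)) / 8 = -4

(-4, 3, -3, -3)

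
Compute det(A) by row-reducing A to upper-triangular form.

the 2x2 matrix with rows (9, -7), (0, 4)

det(A) = 36

Forward elimination:
Upper-triangular form:
[ 9  -7 ]
[ 0   4 ]
det(A) = (-1)^0 * (9) * (4) = 36  (0 row swaps -> sign +1)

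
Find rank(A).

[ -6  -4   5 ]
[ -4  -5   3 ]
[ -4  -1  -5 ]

Row reduction:
R2 <- R2 - (2/3)*R1:  [    0  -7/3  -1/3 ]
R3 <- R3 - (2/3)*R1:  [     0    5/3  -25/3 ]
R3 <- R3 - (-5/7)*R2:  [     0      0  -60/7 ]
Row echelon form:
[ -6    -4      5 ]
[  0  -7/3   -1/3 ]
[  0     0  -60/7 ]
Nonzero rows / pivot columns: 3

rank(A) = 3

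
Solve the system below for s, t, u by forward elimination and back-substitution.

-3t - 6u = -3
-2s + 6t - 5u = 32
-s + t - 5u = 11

(4, 5, -2)

Forward elimination on [A|b]:
R1 <-> R2   (pivot in column 1 was zero)
[ -2   6  -5  32 ]
[  0  -3  -6  -3 ]
[ -1   1  -5  11 ]
R3 <- R3 - (1/2)*R1:  [    0    -2  -5/2    -5 ]
R3 <- R3 - (2/3)*R2:  [   0    0  3/2   -3 ]
Row echelon form:
[ -2   6   -5  |  32 ]
[  0  -3   -6  |  -3 ]
[  0   0  3/2  |  -3 ]
Back-substitution:
u = (-3) / (3/2) = -2
t = (-3 - (-6)*(-2)) / -3 = 5
s = (32 - (6)*(5) - (-5)*(-2)) / -2 = 4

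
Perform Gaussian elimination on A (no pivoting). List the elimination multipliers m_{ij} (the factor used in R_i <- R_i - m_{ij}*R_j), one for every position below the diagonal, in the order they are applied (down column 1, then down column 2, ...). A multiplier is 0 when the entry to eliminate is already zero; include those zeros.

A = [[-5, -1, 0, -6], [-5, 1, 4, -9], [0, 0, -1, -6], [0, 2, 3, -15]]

Forward elimination:
R2 <- R2 - (1)*R1:  [  0   2   4  -3 ]
R3: entry in column 1 is already 0 -> m_{31} = 0 (no row operation needed)
R4: entry in column 1 is already 0 -> m_{41} = 0 (no row operation needed)
R3: entry in column 2 is already 0 -> m_{32} = 0 (no row operation needed)
R4 <- R4 - (1)*R2:  [   0    0   -1  -12 ]
R4 <- R4 - (1)*R3:  [  0   0   0  -6 ]
Multipliers (in order of application): m_{21} = 1, m_{31} = 0, m_{41} = 0, m_{32} = 0, m_{42} = 1, m_{43} = 1

multipliers: 1, 0, 0, 0, 1, 1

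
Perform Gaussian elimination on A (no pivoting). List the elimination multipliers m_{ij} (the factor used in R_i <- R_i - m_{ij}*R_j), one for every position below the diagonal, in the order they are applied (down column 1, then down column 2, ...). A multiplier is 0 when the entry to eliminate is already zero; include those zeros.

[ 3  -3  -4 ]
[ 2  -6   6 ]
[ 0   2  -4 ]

multipliers: 2/3, 0, -1/2

Forward elimination:
R2 <- R2 - (2/3)*R1:  [    0    -4  26/3 ]
R3: entry in column 1 is already 0 -> m_{31} = 0 (no row operation needed)
R3 <- R3 - (-1/2)*R2:  [   0    0  1/3 ]
Multipliers (in order of application): m_{21} = 2/3, m_{31} = 0, m_{32} = -1/2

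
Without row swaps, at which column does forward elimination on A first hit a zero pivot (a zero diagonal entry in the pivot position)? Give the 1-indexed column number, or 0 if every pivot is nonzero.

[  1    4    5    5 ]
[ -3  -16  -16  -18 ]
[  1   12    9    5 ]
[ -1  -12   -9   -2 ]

first zero-pivot column = 0

Naive forward elimination:
R2 <- R2 - (-3)*R1:  [  0  -4  -1  -3 ]
R3 <- R3 - (1)*R1:  [ 0  8  4  0 ]
R4 <- R4 - (-1)*R1:  [  0  -8  -4   3 ]
R3 <- R3 - (-2)*R2:  [  0   0   2  -6 ]
R4 <- R4 - (2)*R2:  [  0   0  -2   9 ]
R4 <- R4 - (-1)*R3:  [ 0  0  0  3 ]
All pivots nonzero; naive elimination completes without hitting a zero pivot.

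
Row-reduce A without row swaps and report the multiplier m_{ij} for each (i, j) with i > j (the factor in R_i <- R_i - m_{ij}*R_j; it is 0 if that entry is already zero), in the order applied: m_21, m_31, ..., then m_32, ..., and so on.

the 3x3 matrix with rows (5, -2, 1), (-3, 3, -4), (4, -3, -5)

multipliers: -3/5, 4/5, -7/9

Forward elimination:
R2 <- R2 - (-3/5)*R1:  [     0    9/5  -17/5 ]
R3 <- R3 - (4/5)*R1:  [     0   -7/5  -29/5 ]
R3 <- R3 - (-7/9)*R2:  [     0      0  -76/9 ]
Multipliers (in order of application): m_{21} = -3/5, m_{31} = 4/5, m_{32} = -7/9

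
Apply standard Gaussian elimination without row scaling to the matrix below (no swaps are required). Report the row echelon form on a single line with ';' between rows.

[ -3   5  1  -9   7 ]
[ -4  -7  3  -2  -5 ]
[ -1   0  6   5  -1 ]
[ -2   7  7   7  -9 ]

REF = [-3 5 1 -9 7; 0 -41/3 5/3 10 -43/3; 0 0 224/41 278/41 -65/41; 0 0 0 407/56 -1741/112]

Forward elimination:
R2 <- R2 - (4/3)*R1:  [     0  -41/3    5/3     10  -43/3 ]
R3 <- R3 - (1/3)*R1:  [     0   -5/3   17/3      8  -10/3 ]
R4 <- R4 - (2/3)*R1:  [     0   11/3   19/3     13  -41/3 ]
R3 <- R3 - (5/41)*R2:  [      0       0  224/41  278/41  -65/41 ]
R4 <- R4 - (-11/41)*R2:  [       0        0   278/41   643/41  -718/41 ]
R4 <- R4 - (139/112)*R3:  [         0          0          0     407/56  -1741/112 ]
Row echelon form:
[ -3      5       1      -9          7 ]
[  0  -41/3     5/3      10      -43/3 ]
[  0      0  224/41  278/41     -65/41 ]
[  0      0       0  407/56  -1741/112 ]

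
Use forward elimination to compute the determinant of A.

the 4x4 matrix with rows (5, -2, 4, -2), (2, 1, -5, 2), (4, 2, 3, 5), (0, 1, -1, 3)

Forward elimination:
R2 <- R2 - (2/5)*R1:  [     0    9/5  -33/5   14/5 ]
R3 <- R3 - (4/5)*R1:  [    0  18/5  -1/5  33/5 ]
R3 <- R3 - (2)*R2:  [  0   0  13   1 ]
R4 <- R4 - (5/9)*R2:  [    0     0   8/3  13/9 ]
R4 <- R4 - (8/39)*R3:  [       0        0        0  145/117 ]
Upper-triangular form:
[ 5   -2      4       -2 ]
[ 0  9/5  -33/5     14/5 ]
[ 0    0     13        1 ]
[ 0    0      0  145/117 ]
det(A) = (-1)^0 * (5) * (9/5) * (13) * (145/117) = 145  (0 row swaps -> sign +1)

det(A) = 145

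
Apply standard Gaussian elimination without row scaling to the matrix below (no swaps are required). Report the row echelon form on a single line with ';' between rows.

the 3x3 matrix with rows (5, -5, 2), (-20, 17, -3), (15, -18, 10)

Forward elimination:
R2 <- R2 - (-4)*R1:  [  0  -3   5 ]
R3 <- R3 - (3)*R1:  [  0  -3   4 ]
R3 <- R3 - (1)*R2:  [  0   0  -1 ]
Row echelon form:
[ 5  -5   2 ]
[ 0  -3   5 ]
[ 0   0  -1 ]

REF = [5 -5 2; 0 -3 5; 0 0 -1]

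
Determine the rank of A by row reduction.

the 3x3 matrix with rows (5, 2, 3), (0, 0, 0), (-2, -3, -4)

rank(A) = 2

Row reduction:
R3 <- R3 - (-2/5)*R1:  [     0  -11/5  -14/5 ]
R2 <-> R3   (pivot in column 2 was zero)
[ 5      2      3 ]
[ 0  -11/5  -14/5 ]
[ 0      0      0 ]
Row echelon form:
[ 5      2      3 ]
[ 0  -11/5  -14/5 ]
[ 0      0      0 ]
Nonzero rows / pivot columns: 2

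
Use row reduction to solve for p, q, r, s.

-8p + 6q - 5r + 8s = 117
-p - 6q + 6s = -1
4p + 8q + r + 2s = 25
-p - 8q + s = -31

Forward elimination on [A|b]:
R2 <- R2 - (1/8)*R1:  [      0   -27/4     5/8       5  -125/8 ]
R3 <- R3 - (-1/2)*R1:  [     0     11   -3/2      6  167/2 ]
R4 <- R4 - (1/8)*R1:  [      0   -35/4     5/8       0  -365/8 ]
R3 <- R3 - (-44/27)*R2:  [       0        0   -13/27   382/27  1567/27 ]
R4 <- R4 - (35/27)*R2:  [       0        0    -5/27  -175/27  -685/27 ]
R4 <- R4 - (5/13)*R3:  [       0        0        0  -155/13  -620/13 ]
Row echelon form:
[ -8      6      -5        8  |      117 ]
[  0  -27/4     5/8        5  |   -125/8 ]
[  0      0  -13/27   382/27  |  1567/27 ]
[  0      0       0  -155/13  |  -620/13 ]
Back-substitution:
s = (-620/13) / (-155/13) = 4
r = (1567/27 - (382/27)*(4)) / (-13/27) = -3
q = (-125/8 - (5/8)*(-3) - (5)*(4)) / (-27/4) = 5
p = (117 - (6)*(5) - (-5)*(-3) - (8)*(4)) / -8 = -5

(-5, 5, -3, 4)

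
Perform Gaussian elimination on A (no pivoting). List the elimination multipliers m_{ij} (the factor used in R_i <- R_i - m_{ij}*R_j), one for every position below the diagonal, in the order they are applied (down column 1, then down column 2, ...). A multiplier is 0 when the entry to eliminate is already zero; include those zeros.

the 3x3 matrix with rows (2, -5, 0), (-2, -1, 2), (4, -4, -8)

Forward elimination:
R2 <- R2 - (-1)*R1:  [  0  -6   2 ]
R3 <- R3 - (2)*R1:  [  0   6  -8 ]
R3 <- R3 - (-1)*R2:  [  0   0  -6 ]
Multipliers (in order of application): m_{21} = -1, m_{31} = 2, m_{32} = -1

multipliers: -1, 2, -1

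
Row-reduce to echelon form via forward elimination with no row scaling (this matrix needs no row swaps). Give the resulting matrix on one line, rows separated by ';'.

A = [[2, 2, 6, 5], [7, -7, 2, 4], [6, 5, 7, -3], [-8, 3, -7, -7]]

Forward elimination:
R2 <- R2 - (7/2)*R1:  [     0    -14    -19  -27/2 ]
R3 <- R3 - (3)*R1:  [   0   -1  -11  -18 ]
R4 <- R4 - (-4)*R1:  [  0  11  17  13 ]
R3 <- R3 - (1/14)*R2:  [       0        0  -135/14  -477/28 ]
R4 <- R4 - (-11/14)*R2:  [     0      0  29/14  67/28 ]
R4 <- R4 - (-29/135)*R3:  [      0       0       0  -19/15 ]
Row echelon form:
[ 2    2        6        5 ]
[ 0  -14      -19    -27/2 ]
[ 0    0  -135/14  -477/28 ]
[ 0    0        0   -19/15 ]

REF = [2 2 6 5; 0 -14 -19 -27/2; 0 0 -135/14 -477/28; 0 0 0 -19/15]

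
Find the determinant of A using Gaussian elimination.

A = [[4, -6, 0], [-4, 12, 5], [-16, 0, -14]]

det(A) = 144

Forward elimination:
R2 <- R2 - (-1)*R1:  [ 0  6  5 ]
R3 <- R3 - (-4)*R1:  [   0  -24  -14 ]
R3 <- R3 - (-4)*R2:  [ 0  0  6 ]
Upper-triangular form:
[ 4  -6  0 ]
[ 0   6  5 ]
[ 0   0  6 ]
det(A) = (-1)^0 * (4) * (6) * (6) = 144  (0 row swaps -> sign +1)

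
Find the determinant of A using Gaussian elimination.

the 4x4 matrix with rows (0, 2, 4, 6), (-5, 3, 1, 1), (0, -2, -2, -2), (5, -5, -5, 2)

det(A) = 180

Forward elimination:
R1 <-> R2   (pivot in column 1 was zero)
[ -5   3   1   1 ]
[  0   2   4   6 ]
[  0  -2  -2  -2 ]
[  5  -5  -5   2 ]
R4 <- R4 - (-1)*R1:  [  0  -2  -4   3 ]
R3 <- R3 - (-1)*R2:  [ 0  0  2  4 ]
R4 <- R4 - (-1)*R2:  [ 0  0  0  9 ]
Upper-triangular form:
[ -5  3  1  1 ]
[  0  2  4  6 ]
[  0  0  2  4 ]
[  0  0  0  9 ]
det(A) = (-1)^1 * (-5) * (2) * (2) * (9) = 180  (1 row swap -> sign -1)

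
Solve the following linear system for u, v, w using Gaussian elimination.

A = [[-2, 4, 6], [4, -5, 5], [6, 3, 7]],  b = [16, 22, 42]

Forward elimination on [A|b]:
R2 <- R2 - (-2)*R1:  [  0   3  17  54 ]
R3 <- R3 - (-3)*R1:  [  0  15  25  90 ]
R3 <- R3 - (5)*R2:  [    0     0   -60  -180 ]
Row echelon form:
[ -2  4    6  |    16 ]
[  0  3   17  |    54 ]
[  0  0  -60  |  -180 ]
Back-substitution:
w = (-180) / -60 = 3
v = (54 - (17)*(3)) / 3 = 1
u = (16 - (4)*(1) - (6)*(3)) / -2 = 3

(3, 1, 3)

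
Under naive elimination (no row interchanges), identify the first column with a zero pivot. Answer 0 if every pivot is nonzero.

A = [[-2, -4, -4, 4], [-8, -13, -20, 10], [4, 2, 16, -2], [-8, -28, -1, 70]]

first zero-pivot column = 3

Naive forward elimination:
R2 <- R2 - (4)*R1:  [  0   3  -4  -6 ]
R3 <- R3 - (-2)*R1:  [  0  -6   8   6 ]
R4 <- R4 - (4)*R1:  [   0  -12   15   54 ]
R3 <- R3 - (-2)*R2:  [  0   0   0  -6 ]
R4 <- R4 - (-4)*R2:  [  0   0  -1  30 ]
Matrix at this point:
[ -2  -4  -4   4 ]
[  0   3  -4  -6 ]
[  0   0   0  -6 ]
[  0   0  -1  30 ]
Pivot entry (3,3) is zero but row 4 has -1 in column 3 -> naive elimination stops; a row interchange (e.g. R3 <-> R4) would be required here.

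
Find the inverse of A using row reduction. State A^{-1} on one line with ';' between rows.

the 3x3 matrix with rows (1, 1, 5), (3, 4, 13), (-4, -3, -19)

inverse = [-37/3 4/3 -7/3; 5/3 1/3 2/3; 7/3 -1/3 1/3]

Gauss-Jordan on [A | I]:
R2 <- R2 - (3)*R1:  [  0   1  -2  |  -3   1   0 ]
R3 <- R3 - (-4)*R1:  [ 0  1  1  |  4  0  1 ]
R1 <- R1 - (1)*R2:  [  1   0   7  |   4  -1   0 ]
R3 <- R3 - (1)*R2:  [  0   0   3  |   7  -1   1 ]
R3 <- (1/3)*R3:  [    0     0     1  |   7/3  -1/3   1/3 ]
R1 <- R1 - (7)*R3:  [     1      0      0  |  -37/3    4/3   -7/3 ]
R2 <- R2 - (-2)*R3:  [   0    1    0  |  5/3  1/3  2/3 ]
Right block of [I | A^{-1}] is the inverse:
[ -37/3   4/3  -7/3 ]
[   5/3   1/3   2/3 ]
[   7/3  -1/3   1/3 ]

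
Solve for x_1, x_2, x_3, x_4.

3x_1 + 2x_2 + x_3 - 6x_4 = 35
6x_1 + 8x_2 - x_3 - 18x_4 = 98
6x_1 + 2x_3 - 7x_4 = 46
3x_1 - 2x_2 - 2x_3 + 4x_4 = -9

(3, 1, 0, -4)

Forward elimination on [A|b]:
R2 <- R2 - (2)*R1:  [  0   4  -3  -6  28 ]
R3 <- R3 - (2)*R1:  [   0   -4    0    5  -24 ]
R4 <- R4 - (1)*R1:  [   0   -4   -3   10  -44 ]
R3 <- R3 - (-1)*R2:  [  0   0  -3  -1   4 ]
R4 <- R4 - (-1)*R2:  [   0    0   -6    4  -16 ]
R4 <- R4 - (2)*R3:  [   0    0    0    6  -24 ]
Row echelon form:
[ 3  2   1  -6  |   35 ]
[ 0  4  -3  -6  |   28 ]
[ 0  0  -3  -1  |    4 ]
[ 0  0   0   6  |  -24 ]
Back-substitution:
x_4 = (-24) / 6 = -4
x_3 = (4 - (-1)*(-4)) / -3 = 0
x_2 = (28 - (-3)*(0) - (-6)*(-4)) / 4 = 1
x_1 = (35 - (2)*(1) - (1)*(0) - (-6)*(-4)) / 3 = 3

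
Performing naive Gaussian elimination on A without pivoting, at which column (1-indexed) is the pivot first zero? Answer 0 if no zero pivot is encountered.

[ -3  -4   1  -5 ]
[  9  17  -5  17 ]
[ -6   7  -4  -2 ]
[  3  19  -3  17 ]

first zero-pivot column = 3

Naive forward elimination:
R2 <- R2 - (-3)*R1:  [  0   5  -2   2 ]
R3 <- R3 - (2)*R1:  [  0  15  -6   8 ]
R4 <- R4 - (-1)*R1:  [  0  15  -2  12 ]
R3 <- R3 - (3)*R2:  [ 0  0  0  2 ]
R4 <- R4 - (3)*R2:  [ 0  0  4  6 ]
Matrix at this point:
[ -3  -4   1  -5 ]
[  0   5  -2   2 ]
[  0   0   0   2 ]
[  0   0   4   6 ]
Pivot entry (3,3) is zero but row 4 has 4 in column 3 -> naive elimination stops; a row interchange (e.g. R3 <-> R4) would be required here.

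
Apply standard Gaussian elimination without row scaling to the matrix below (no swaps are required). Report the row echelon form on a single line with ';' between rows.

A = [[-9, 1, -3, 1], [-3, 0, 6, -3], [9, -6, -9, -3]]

REF = [-9 1 -3 1; 0 -1/3 7 -10/3; 0 0 -117 48]

Forward elimination:
R2 <- R2 - (1/3)*R1:  [     0   -1/3      7  -10/3 ]
R3 <- R3 - (-1)*R1:  [   0   -5  -12   -2 ]
R3 <- R3 - (15)*R2:  [    0     0  -117    48 ]
Row echelon form:
[ -9     1    -3      1 ]
[  0  -1/3     7  -10/3 ]
[  0     0  -117     48 ]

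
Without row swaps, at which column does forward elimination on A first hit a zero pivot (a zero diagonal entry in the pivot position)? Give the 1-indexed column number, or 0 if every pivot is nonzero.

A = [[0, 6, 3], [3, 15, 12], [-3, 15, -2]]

first zero-pivot column = 1

Naive forward elimination:
Pivot entry (1,1) is zero but row 2 has 3 in column 1 -> naive elimination stops; a row interchange (e.g. R1 <-> R2) would be required here.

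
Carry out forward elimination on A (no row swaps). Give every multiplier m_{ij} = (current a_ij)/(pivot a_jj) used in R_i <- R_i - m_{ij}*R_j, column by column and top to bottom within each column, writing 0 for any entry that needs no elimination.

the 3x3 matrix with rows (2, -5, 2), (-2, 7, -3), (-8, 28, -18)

multipliers: -1, -4, 4

Forward elimination:
R2 <- R2 - (-1)*R1:  [  0   2  -1 ]
R3 <- R3 - (-4)*R1:  [   0    8  -10 ]
R3 <- R3 - (4)*R2:  [  0   0  -6 ]
Multipliers (in order of application): m_{21} = -1, m_{31} = -4, m_{32} = 4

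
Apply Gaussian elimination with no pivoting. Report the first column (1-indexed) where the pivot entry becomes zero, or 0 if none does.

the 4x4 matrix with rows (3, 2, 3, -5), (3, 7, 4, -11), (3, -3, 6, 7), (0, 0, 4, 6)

first zero-pivot column = 4

Naive forward elimination:
R2 <- R2 - (1)*R1:  [  0   5   1  -6 ]
R3 <- R3 - (1)*R1:  [  0  -5   3  12 ]
R3 <- R3 - (-1)*R2:  [ 0  0  4  6 ]
R4 <- R4 - (1)*R3:  [ 0  0  0  0 ]
Matrix at this point:
[ 3  2  3  -5 ]
[ 0  5  1  -6 ]
[ 0  0  4   6 ]
[ 0  0  0   0 ]
Pivot entry (4,4) in the last row is zero and there are no rows below to swap with -> zero pivot in column 4 (A is singular).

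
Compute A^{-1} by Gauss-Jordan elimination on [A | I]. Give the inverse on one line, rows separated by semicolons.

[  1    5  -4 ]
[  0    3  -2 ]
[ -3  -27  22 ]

Gauss-Jordan on [A | I]:
R3 <- R3 - (-3)*R1:  [   0  -12   10  |    3    0    1 ]
R2 <- (1/3)*R2:  [    0     1  -2/3  |     0   1/3     0 ]
R1 <- R1 - (5)*R2:  [    1     0  -2/3  |     1  -5/3     0 ]
R3 <- R3 - (-12)*R2:  [ 0  0  2  |  3  4  1 ]
R3 <- (1/2)*R3:  [   0    0    1  |  3/2    2  1/2 ]
R1 <- R1 - (-2/3)*R3:  [    1     0     0  |     2  -1/3   1/3 ]
R2 <- R2 - (-2/3)*R3:  [   0    1    0  |    1  5/3  1/3 ]
Right block of [I | A^{-1}] is the inverse:
[   2  -1/3  1/3 ]
[   1   5/3  1/3 ]
[ 3/2     2  1/2 ]

inverse = [2 -1/3 1/3; 1 5/3 1/3; 3/2 2 1/2]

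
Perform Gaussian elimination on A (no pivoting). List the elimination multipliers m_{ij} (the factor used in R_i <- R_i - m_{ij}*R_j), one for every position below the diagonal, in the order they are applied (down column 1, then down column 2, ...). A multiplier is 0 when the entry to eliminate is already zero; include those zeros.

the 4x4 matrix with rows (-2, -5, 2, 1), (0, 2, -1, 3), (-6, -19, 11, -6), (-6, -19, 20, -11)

Forward elimination:
R2: entry in column 1 is already 0 -> m_{21} = 0 (no row operation needed)
R3 <- R3 - (3)*R1:  [  0  -4   5  -9 ]
R4 <- R4 - (3)*R1:  [   0   -4   14  -14 ]
R3 <- R3 - (-2)*R2:  [  0   0   3  -3 ]
R4 <- R4 - (-2)*R2:  [  0   0  12  -8 ]
R4 <- R4 - (4)*R3:  [ 0  0  0  4 ]
Multipliers (in order of application): m_{21} = 0, m_{31} = 3, m_{41} = 3, m_{32} = -2, m_{42} = -2, m_{43} = 4

multipliers: 0, 3, 3, -2, -2, 4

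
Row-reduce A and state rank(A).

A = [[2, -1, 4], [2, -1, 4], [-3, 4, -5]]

rank(A) = 2

Row reduction:
R2 <- R2 - (1)*R1:  [ 0  0  0 ]
R3 <- R3 - (-3/2)*R1:  [   0  5/2    1 ]
R2 <-> R3   (pivot in column 2 was zero)
[ 2   -1  4 ]
[ 0  5/2  1 ]
[ 0    0  0 ]
Row echelon form:
[ 2   -1  4 ]
[ 0  5/2  1 ]
[ 0    0  0 ]
Nonzero rows / pivot columns: 2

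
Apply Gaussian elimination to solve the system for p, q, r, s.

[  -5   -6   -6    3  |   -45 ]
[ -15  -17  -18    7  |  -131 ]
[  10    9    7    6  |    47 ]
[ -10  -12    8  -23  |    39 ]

Forward elimination on [A|b]:
R2 <- R2 - (3)*R1:  [  0   1   0  -2   4 ]
R3 <- R3 - (-2)*R1:  [   0   -3   -5   12  -43 ]
R4 <- R4 - (2)*R1:  [   0    0   20  -29  129 ]
R3 <- R3 - (-3)*R2:  [   0    0   -5    6  -31 ]
R4 <- R4 - (-4)*R3:  [  0   0   0  -5   5 ]
Row echelon form:
[ -5  -6  -6   3  |  -45 ]
[  0   1   0  -2  |    4 ]
[  0   0  -5   6  |  -31 ]
[  0   0   0  -5  |    5 ]
Back-substitution:
s = (5) / -5 = -1
r = (-31 - (6)*(-1)) / -5 = 5
q = (4 - (-2)*(-1)) / 1 = 2
p = (-45 - (-6)*(2) - (-6)*(5) - (3)*(-1)) / -5 = 0

(0, 2, 5, -1)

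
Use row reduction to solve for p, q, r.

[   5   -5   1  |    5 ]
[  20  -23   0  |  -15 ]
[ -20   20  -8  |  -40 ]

(5, 5, 5)

Forward elimination on [A|b]:
R2 <- R2 - (4)*R1:  [   0   -3   -4  -35 ]
R3 <- R3 - (-4)*R1:  [   0    0   -4  -20 ]
Row echelon form:
[ 5  -5   1  |    5 ]
[ 0  -3  -4  |  -35 ]
[ 0   0  -4  |  -20 ]
Back-substitution:
r = (-20) / -4 = 5
q = (-35 - (-4)*(5)) / -3 = 5
p = (5 - (-5)*(5) - (1)*(5)) / 5 = 5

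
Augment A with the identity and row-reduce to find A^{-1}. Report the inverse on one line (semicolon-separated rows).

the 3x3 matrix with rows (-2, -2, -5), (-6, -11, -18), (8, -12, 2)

inverse = [119/30 -16/15 19/60; 11/5 -3/5 1/10; -8/3 2/3 -1/6]

Gauss-Jordan on [A | I]:
R1 <- (1/-2)*R1:  [    1     1   5/2  |  -1/2     0     0 ]
R2 <- R2 - (-6)*R1:  [  0  -5  -3  |  -3   1   0 ]
R3 <- R3 - (8)*R1:  [   0  -20  -18  |    4    0    1 ]
R2 <- (1/-5)*R2:  [    0     1   3/5  |   3/5  -1/5     0 ]
R1 <- R1 - (1)*R2:  [      1       0   19/10  |  -11/10     1/5       0 ]
R3 <- R3 - (-20)*R2:  [  0   0  -6  |  16  -4   1 ]
R3 <- (1/-6)*R3:  [    0     0     1  |  -8/3   2/3  -1/6 ]
R1 <- R1 - (19/10)*R3:  [      1       0       0  |  119/30  -16/15   19/60 ]
R2 <- R2 - (3/5)*R3:  [    0     1     0  |  11/5  -3/5  1/10 ]
Right block of [I | A^{-1}] is the inverse:
[ 119/30  -16/15  19/60 ]
[   11/5    -3/5   1/10 ]
[   -8/3     2/3   -1/6 ]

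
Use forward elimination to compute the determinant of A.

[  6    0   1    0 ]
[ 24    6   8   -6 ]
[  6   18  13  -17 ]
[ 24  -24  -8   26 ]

det(A) = -144

Forward elimination:
R2 <- R2 - (4)*R1:  [  0   6   4  -6 ]
R3 <- R3 - (1)*R1:  [   0   18   12  -17 ]
R4 <- R4 - (4)*R1:  [   0  -24  -12   26 ]
R3 <- R3 - (3)*R2:  [ 0  0  0  1 ]
R4 <- R4 - (-4)*R2:  [ 0  0  4  2 ]
R3 <-> R4   (pivot in column 3 was zero)
[ 6  0  1   0 ]
[ 0  6  4  -6 ]
[ 0  0  4   2 ]
[ 0  0  0   1 ]
Upper-triangular form:
[ 6  0  1   0 ]
[ 0  6  4  -6 ]
[ 0  0  4   2 ]
[ 0  0  0   1 ]
det(A) = (-1)^1 * (6) * (6) * (4) * (1) = -144  (1 row swap -> sign -1)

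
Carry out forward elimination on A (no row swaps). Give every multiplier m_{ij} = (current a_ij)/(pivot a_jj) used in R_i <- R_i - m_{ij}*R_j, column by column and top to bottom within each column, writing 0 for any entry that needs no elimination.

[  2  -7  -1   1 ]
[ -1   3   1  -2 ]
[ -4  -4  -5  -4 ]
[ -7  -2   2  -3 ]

Forward elimination:
R2 <- R2 - (-1/2)*R1:  [    0  -1/2   1/2  -3/2 ]
R3 <- R3 - (-2)*R1:  [   0  -18   -7   -2 ]
R4 <- R4 - (-7/2)*R1:  [     0  -53/2   -3/2    1/2 ]
R3 <- R3 - (36)*R2:  [   0    0  -25   52 ]
R4 <- R4 - (53)*R2:  [   0    0  -28   80 ]
R4 <- R4 - (28/25)*R3:  [      0       0       0  544/25 ]
Multipliers (in order of application): m_{21} = -1/2, m_{31} = -2, m_{41} = -7/2, m_{32} = 36, m_{42} = 53, m_{43} = 28/25

multipliers: -1/2, -2, -7/2, 36, 53, 28/25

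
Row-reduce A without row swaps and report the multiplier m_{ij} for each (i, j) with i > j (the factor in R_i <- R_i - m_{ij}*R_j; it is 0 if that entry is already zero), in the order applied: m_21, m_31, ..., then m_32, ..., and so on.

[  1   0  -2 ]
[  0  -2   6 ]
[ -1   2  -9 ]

Forward elimination:
R2: entry in column 1 is already 0 -> m_{21} = 0 (no row operation needed)
R3 <- R3 - (-1)*R1:  [   0    2  -11 ]
R3 <- R3 - (-1)*R2:  [  0   0  -5 ]
Multipliers (in order of application): m_{21} = 0, m_{31} = -1, m_{32} = -1

multipliers: 0, -1, -1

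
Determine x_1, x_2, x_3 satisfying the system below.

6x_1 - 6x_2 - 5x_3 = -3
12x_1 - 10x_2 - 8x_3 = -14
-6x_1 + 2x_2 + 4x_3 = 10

Forward elimination on [A|b]:
R2 <- R2 - (2)*R1:  [  0   2   2  -8 ]
R3 <- R3 - (-1)*R1:  [  0  -4  -1   7 ]
R3 <- R3 - (-2)*R2:  [  0   0   3  -9 ]
Row echelon form:
[ 6  -6  -5  |  -3 ]
[ 0   2   2  |  -8 ]
[ 0   0   3  |  -9 ]
Back-substitution:
x_3 = (-9) / 3 = -3
x_2 = (-8 - (2)*(-3)) / 2 = -1
x_1 = (-3 - (-6)*(-1) - (-5)*(-3)) / 6 = -4

(-4, -1, -3)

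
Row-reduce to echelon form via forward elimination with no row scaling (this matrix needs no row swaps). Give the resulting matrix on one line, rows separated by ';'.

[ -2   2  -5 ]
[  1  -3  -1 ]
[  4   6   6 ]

REF = [-2 2 -5; 0 -2 -7/2; 0 0 -43/2]

Forward elimination:
R2 <- R2 - (-1/2)*R1:  [    0    -2  -7/2 ]
R3 <- R3 - (-2)*R1:  [  0  10  -4 ]
R3 <- R3 - (-5)*R2:  [     0      0  -43/2 ]
Row echelon form:
[ -2   2     -5 ]
[  0  -2   -7/2 ]
[  0   0  -43/2 ]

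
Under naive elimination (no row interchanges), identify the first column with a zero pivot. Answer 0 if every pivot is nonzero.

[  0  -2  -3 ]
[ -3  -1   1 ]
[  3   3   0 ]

first zero-pivot column = 1

Naive forward elimination:
Pivot entry (1,1) is zero but row 2 has -3 in column 1 -> naive elimination stops; a row interchange (e.g. R1 <-> R2) would be required here.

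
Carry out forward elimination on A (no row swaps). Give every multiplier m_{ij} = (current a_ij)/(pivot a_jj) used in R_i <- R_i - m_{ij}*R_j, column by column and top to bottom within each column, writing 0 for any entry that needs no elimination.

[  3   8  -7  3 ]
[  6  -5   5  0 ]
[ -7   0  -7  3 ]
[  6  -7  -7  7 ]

Forward elimination:
R2 <- R2 - (2)*R1:  [   0  -21   19   -6 ]
R3 <- R3 - (-7/3)*R1:  [     0   56/3  -70/3     10 ]
R4 <- R4 - (2)*R1:  [   0  -23    7    1 ]
R3 <- R3 - (-8/9)*R2:  [     0      0  -58/9   14/3 ]
R4 <- R4 - (23/21)*R2:  [       0        0  -290/21     53/7 ]
R4 <- R4 - (15/7)*R3:  [     0      0      0  -17/7 ]
Multipliers (in order of application): m_{21} = 2, m_{31} = -7/3, m_{41} = 2, m_{32} = -8/9, m_{42} = 23/21, m_{43} = 15/7

multipliers: 2, -7/3, 2, -8/9, 23/21, 15/7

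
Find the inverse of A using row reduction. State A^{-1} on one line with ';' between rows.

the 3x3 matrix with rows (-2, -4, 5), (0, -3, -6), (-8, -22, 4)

Gauss-Jordan on [A | I]:
R1 <- (1/-2)*R1:  [    1     2  -5/2  |  -1/2     0     0 ]
R3 <- R3 - (-8)*R1:  [   0   -6  -16  |   -4    0    1 ]
R2 <- (1/-3)*R2:  [    0     1     2  |     0  -1/3     0 ]
R1 <- R1 - (2)*R2:  [     1      0  -13/2  |   -1/2    2/3      0 ]
R3 <- R3 - (-6)*R2:  [  0   0  -4  |  -4  -2   1 ]
R3 <- (1/-4)*R3:  [    0     0     1  |     1   1/2  -1/4 ]
R1 <- R1 - (-13/2)*R3:  [     1      0      0  |      6  47/12  -13/8 ]
R2 <- R2 - (2)*R3:  [    0     1     0  |    -2  -4/3   1/2 ]
Right block of [I | A^{-1}] is the inverse:
[  6  47/12  -13/8 ]
[ -2   -4/3    1/2 ]
[  1    1/2   -1/4 ]

inverse = [6 47/12 -13/8; -2 -4/3 1/2; 1 1/2 -1/4]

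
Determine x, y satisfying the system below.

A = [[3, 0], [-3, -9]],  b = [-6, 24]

Forward elimination on [A|b]:
R2 <- R2 - (-1)*R1:  [  0  -9  18 ]
Row echelon form:
[ 3   0  |  -6 ]
[ 0  -9  |  18 ]
Back-substitution:
y = (18) / -9 = -2
x = (-6) / 3 = -2

(-2, -2)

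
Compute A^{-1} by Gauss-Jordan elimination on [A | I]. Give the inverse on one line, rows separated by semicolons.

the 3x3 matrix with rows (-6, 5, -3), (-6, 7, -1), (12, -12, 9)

inverse = [-17/20 3/20 -4/15; -7/10 3/10 -1/5; 1/5 1/5 1/5]

Gauss-Jordan on [A | I]:
R1 <- (1/-6)*R1:  [    1  -5/6   1/2  |  -1/6     0     0 ]
R2 <- R2 - (-6)*R1:  [  0   2   2  |  -1   1   0 ]
R3 <- R3 - (12)*R1:  [  0  -2   3  |   2   0   1 ]
R2 <- (1/2)*R2:  [    0     1     1  |  -1/2   1/2     0 ]
R1 <- R1 - (-5/6)*R2:  [     1      0    4/3  |  -7/12   5/12      0 ]
R3 <- R3 - (-2)*R2:  [ 0  0  5  |  1  1  1 ]
R3 <- (1/5)*R3:  [   0    0    1  |  1/5  1/5  1/5 ]
R1 <- R1 - (4/3)*R3:  [      1       0       0  |  -17/20    3/20   -4/15 ]
R2 <- R2 - (1)*R3:  [     0      1      0  |  -7/10   3/10   -1/5 ]
Right block of [I | A^{-1}] is the inverse:
[ -17/20  3/20  -4/15 ]
[  -7/10  3/10   -1/5 ]
[    1/5   1/5    1/5 ]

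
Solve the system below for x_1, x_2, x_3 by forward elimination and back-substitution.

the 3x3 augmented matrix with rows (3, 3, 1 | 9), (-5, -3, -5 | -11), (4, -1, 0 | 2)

(1, 2, 0)

Forward elimination on [A|b]:
R2 <- R2 - (-5/3)*R1:  [     0      2  -10/3      4 ]
R3 <- R3 - (4/3)*R1:  [    0    -5  -4/3   -10 ]
R3 <- R3 - (-5/2)*R2:  [     0      0  -29/3      0 ]
Row echelon form:
[ 3  3      1  |  9 ]
[ 0  2  -10/3  |  4 ]
[ 0  0  -29/3  |  0 ]
Back-substitution:
x_3 = (0) / (-29/3) = 0
x_2 = (4 - (-10/3)*(0)) / 2 = 2
x_1 = (9 - (3)*(2) - (1)*(0)) / 3 = 1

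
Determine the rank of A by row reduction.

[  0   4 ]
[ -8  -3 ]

rank(A) = 2

Row reduction:
R1 <-> R2   (pivot in column 1 was zero)
[ -8  -3 ]
[  0   4 ]
Row echelon form:
[ -8  -3 ]
[  0   4 ]
Nonzero rows / pivot columns: 2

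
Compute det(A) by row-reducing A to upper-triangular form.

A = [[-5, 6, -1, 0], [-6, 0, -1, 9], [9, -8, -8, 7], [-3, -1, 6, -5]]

det(A) = 1316

Forward elimination:
R2 <- R2 - (6/5)*R1:  [     0  -36/5    1/5      9 ]
R3 <- R3 - (-9/5)*R1:  [     0   14/5  -49/5      7 ]
R4 <- R4 - (3/5)*R1:  [     0  -23/5   33/5     -5 ]
R3 <- R3 - (-7/18)*R2:  [       0        0  -175/18     21/2 ]
R4 <- R4 - (23/36)*R2:  [      0       0  233/36   -43/4 ]
R4 <- R4 - (-233/350)*R3:  [      0       0       0  -94/25 ]
Upper-triangular form:
[ -5      6       -1       0 ]
[  0  -36/5      1/5       9 ]
[  0      0  -175/18    21/2 ]
[  0      0        0  -94/25 ]
det(A) = (-1)^0 * (-5) * (-36/5) * (-175/18) * (-94/25) = 1316  (0 row swaps -> sign +1)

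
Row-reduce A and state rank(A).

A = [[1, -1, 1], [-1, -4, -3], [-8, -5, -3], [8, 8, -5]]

rank(A) = 3

Row reduction:
R2 <- R2 - (-1)*R1:  [  0  -5  -2 ]
R3 <- R3 - (-8)*R1:  [   0  -13    5 ]
R4 <- R4 - (8)*R1:  [   0   16  -13 ]
R3 <- R3 - (13/5)*R2:  [    0     0  51/5 ]
R4 <- R4 - (-16/5)*R2:  [     0      0  -97/5 ]
R4 <- R4 - (-97/51)*R3:  [ 0  0  0 ]
Row echelon form:
[ 1  -1     1 ]
[ 0  -5    -2 ]
[ 0   0  51/5 ]
[ 0   0     0 ]
Nonzero rows / pivot columns: 3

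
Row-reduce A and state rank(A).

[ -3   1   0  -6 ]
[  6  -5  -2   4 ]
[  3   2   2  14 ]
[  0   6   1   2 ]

rank(A) = 3

Row reduction:
R2 <- R2 - (-2)*R1:  [  0  -3  -2  -8 ]
R3 <- R3 - (-1)*R1:  [ 0  3  2  8 ]
R3 <- R3 - (-1)*R2:  [ 0  0  0  0 ]
R4 <- R4 - (-2)*R2:  [   0    0   -3  -14 ]
R3 <-> R4   (pivot in column 3 was zero)
[ -3   1   0   -6 ]
[  0  -3  -2   -8 ]
[  0   0  -3  -14 ]
[  0   0   0    0 ]
Row echelon form:
[ -3   1   0   -6 ]
[  0  -3  -2   -8 ]
[  0   0  -3  -14 ]
[  0   0   0    0 ]
Nonzero rows / pivot columns: 3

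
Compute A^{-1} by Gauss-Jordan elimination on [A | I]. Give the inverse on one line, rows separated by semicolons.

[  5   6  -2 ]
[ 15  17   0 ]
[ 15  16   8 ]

Gauss-Jordan on [A | I]:
R1 <- (1/5)*R1:  [    1   6/5  -2/5  |   1/5     0     0 ]
R2 <- R2 - (15)*R1:  [  0  -1   6  |  -3   1   0 ]
R3 <- R3 - (15)*R1:  [  0  -2  14  |  -3   0   1 ]
R2 <- (1/-1)*R2:  [  0   1  -6  |   3  -1   0 ]
R1 <- R1 - (6/5)*R2:  [     1      0   34/5  |  -17/5    6/5      0 ]
R3 <- R3 - (-2)*R2:  [  0   0   2  |   3  -2   1 ]
R3 <- (1/2)*R3:  [   0    0    1  |  3/2   -1  1/2 ]
R1 <- R1 - (34/5)*R3:  [     1      0      0  |  -68/5      8  -17/5 ]
R2 <- R2 - (-6)*R3:  [  0   1   0  |  12  -7   3 ]
Right block of [I | A^{-1}] is the inverse:
[ -68/5   8  -17/5 ]
[    12  -7      3 ]
[   3/2  -1    1/2 ]

inverse = [-68/5 8 -17/5; 12 -7 3; 3/2 -1 1/2]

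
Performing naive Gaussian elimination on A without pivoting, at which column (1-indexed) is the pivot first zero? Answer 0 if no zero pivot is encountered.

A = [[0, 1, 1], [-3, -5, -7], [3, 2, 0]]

Naive forward elimination:
Pivot entry (1,1) is zero but row 2 has -3 in column 1 -> naive elimination stops; a row interchange (e.g. R1 <-> R2) would be required here.

first zero-pivot column = 1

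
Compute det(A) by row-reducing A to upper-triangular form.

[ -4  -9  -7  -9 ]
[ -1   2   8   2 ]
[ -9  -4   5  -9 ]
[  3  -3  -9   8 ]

det(A) = 2401

Forward elimination:
R2 <- R2 - (1/4)*R1:  [    0  17/4  39/4  17/4 ]
R3 <- R3 - (9/4)*R1:  [    0  65/4  83/4  45/4 ]
R4 <- R4 - (-3/4)*R1:  [     0  -39/4  -57/4    5/4 ]
R3 <- R3 - (65/17)*R2:  [       0        0  -281/17       -5 ]
R4 <- R4 - (-39/17)*R2:  [      0       0  138/17      11 ]
R4 <- R4 - (-138/281)*R3:  [        0         0         0  2401/281 ]
Upper-triangular form:
[ -4    -9       -7        -9 ]
[  0  17/4     39/4      17/4 ]
[  0     0  -281/17        -5 ]
[  0     0        0  2401/281 ]
det(A) = (-1)^0 * (-4) * (17/4) * (-281/17) * (2401/281) = 2401  (0 row swaps -> sign +1)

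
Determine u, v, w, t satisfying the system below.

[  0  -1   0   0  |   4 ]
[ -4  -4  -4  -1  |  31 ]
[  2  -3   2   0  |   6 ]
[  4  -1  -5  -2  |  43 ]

Forward elimination on [A|b]:
R1 <-> R2   (pivot in column 1 was zero)
[ -4  -4  -4  -1  31 ]
[  0  -1   0   0   4 ]
[  2  -3   2   0   6 ]
[  4  -1  -5  -2  43 ]
R3 <- R3 - (-1/2)*R1:  [    0    -5     0  -1/2  43/2 ]
R4 <- R4 - (-1)*R1:  [  0  -5  -9  -3  74 ]
R3 <- R3 - (5)*R2:  [    0     0     0  -1/2   3/2 ]
R4 <- R4 - (5)*R2:  [  0   0  -9  -3  54 ]
R3 <-> R4   (pivot in column 3 was zero)
[ -4  -4  -4    -1   31 ]
[  0  -1   0     0    4 ]
[  0   0  -9    -3   54 ]
[  0   0   0  -1/2  3/2 ]
Row echelon form:
[ -4  -4  -4    -1  |   31 ]
[  0  -1   0     0  |    4 ]
[  0   0  -9    -3  |   54 ]
[  0   0   0  -1/2  |  3/2 ]
Back-substitution:
t = (3/2) / (-1/2) = -3
w = (54 - (-3)*(-3)) / -9 = -5
v = (4) / -1 = -4
u = (31 - (-4)*(-4) - (-4)*(-5) - (-1)*(-3)) / -4 = 2

(2, -4, -5, -3)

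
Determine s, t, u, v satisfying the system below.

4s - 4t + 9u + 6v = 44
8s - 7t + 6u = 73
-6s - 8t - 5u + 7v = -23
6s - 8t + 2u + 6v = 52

Forward elimination on [A|b]:
R2 <- R2 - (2)*R1:  [   0    1  -12  -12  -15 ]
R3 <- R3 - (-3/2)*R1:  [    0   -14  17/2    16    43 ]
R4 <- R4 - (3/2)*R1:  [     0     -2  -23/2     -3    -14 ]
R3 <- R3 - (-14)*R2:  [      0       0  -319/2    -152    -167 ]
R4 <- R4 - (-2)*R2:  [     0      0  -71/2    -27    -44 ]
R4 <- R4 - (71/319)*R3:  [         0          0          0   2179/319  -2179/319 ]
Row echelon form:
[ 4  -4       9         6  |         44 ]
[ 0   1     -12       -12  |        -15 ]
[ 0   0  -319/2      -152  |       -167 ]
[ 0   0       0  2179/319  |  -2179/319 ]
Back-substitution:
v = (-2179/319) / (2179/319) = -1
u = (-167 - (-152)*(-1)) / (-319/2) = 2
t = (-15 - (-12)*(2) - (-12)*(-1)) / 1 = -3
s = (44 - (-4)*(-3) - (9)*(2) - (6)*(-1)) / 4 = 5

(5, -3, 2, -1)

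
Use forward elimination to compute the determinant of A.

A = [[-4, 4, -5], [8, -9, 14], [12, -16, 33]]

Forward elimination:
R2 <- R2 - (-2)*R1:  [  0  -1   4 ]
R3 <- R3 - (-3)*R1:  [  0  -4  18 ]
R3 <- R3 - (4)*R2:  [ 0  0  2 ]
Upper-triangular form:
[ -4   4  -5 ]
[  0  -1   4 ]
[  0   0   2 ]
det(A) = (-1)^0 * (-4) * (-1) * (2) = 8  (0 row swaps -> sign +1)

det(A) = 8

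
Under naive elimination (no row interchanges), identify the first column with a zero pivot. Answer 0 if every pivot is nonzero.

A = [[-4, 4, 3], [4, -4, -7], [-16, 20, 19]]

Naive forward elimination:
R2 <- R2 - (-1)*R1:  [  0   0  -4 ]
R3 <- R3 - (4)*R1:  [ 0  4  7 ]
Matrix at this point:
[ -4  4   3 ]
[  0  0  -4 ]
[  0  4   7 ]
Pivot entry (2,2) is zero but row 3 has 4 in column 2 -> naive elimination stops; a row interchange (e.g. R2 <-> R3) would be required here.

first zero-pivot column = 2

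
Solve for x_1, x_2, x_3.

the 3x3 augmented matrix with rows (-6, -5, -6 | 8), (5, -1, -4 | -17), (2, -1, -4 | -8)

(-3, 2, 0)

Forward elimination on [A|b]:
R2 <- R2 - (-5/6)*R1:  [     0  -31/6     -9  -31/3 ]
R3 <- R3 - (-1/3)*R1:  [     0   -8/3     -6  -16/3 ]
R3 <- R3 - (16/31)*R2:  [      0       0  -42/31       0 ]
Row echelon form:
[ -6     -5      -6  |      8 ]
[  0  -31/6      -9  |  -31/3 ]
[  0      0  -42/31  |      0 ]
Back-substitution:
x_3 = (0) / (-42/31) = 0
x_2 = (-31/3 - (-9)*(0)) / (-31/6) = 2
x_1 = (8 - (-5)*(2) - (-6)*(0)) / -6 = -3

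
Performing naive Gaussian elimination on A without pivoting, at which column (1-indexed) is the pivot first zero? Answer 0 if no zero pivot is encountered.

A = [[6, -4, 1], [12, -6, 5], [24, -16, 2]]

first zero-pivot column = 0

Naive forward elimination:
R2 <- R2 - (2)*R1:  [ 0  2  3 ]
R3 <- R3 - (4)*R1:  [  0   0  -2 ]
All pivots nonzero; naive elimination completes without hitting a zero pivot.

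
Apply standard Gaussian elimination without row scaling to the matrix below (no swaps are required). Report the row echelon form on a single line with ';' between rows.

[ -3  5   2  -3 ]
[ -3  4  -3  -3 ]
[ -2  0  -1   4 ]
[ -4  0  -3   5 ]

REF = [-3 5 2 -3; 0 -1 -5 0; 0 0 43/3 6; 0 0 0 -111/43]

Forward elimination:
R2 <- R2 - (1)*R1:  [  0  -1  -5   0 ]
R3 <- R3 - (2/3)*R1:  [     0  -10/3   -7/3      6 ]
R4 <- R4 - (4/3)*R1:  [     0  -20/3  -17/3      9 ]
R3 <- R3 - (10/3)*R2:  [    0     0  43/3     6 ]
R4 <- R4 - (20/3)*R2:  [    0     0  83/3     9 ]
R4 <- R4 - (83/43)*R3:  [       0        0        0  -111/43 ]
Row echelon form:
[ -3   5     2       -3 ]
[  0  -1    -5        0 ]
[  0   0  43/3        6 ]
[  0   0     0  -111/43 ]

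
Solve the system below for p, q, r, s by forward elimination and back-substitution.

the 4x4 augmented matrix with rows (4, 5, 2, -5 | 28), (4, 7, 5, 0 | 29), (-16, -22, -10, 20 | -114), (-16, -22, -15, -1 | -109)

Forward elimination on [A|b]:
R2 <- R2 - (1)*R1:  [ 0  2  3  5  1 ]
R3 <- R3 - (-4)*R1:  [  0  -2  -2   0  -2 ]
R4 <- R4 - (-4)*R1:  [   0   -2   -7  -21    3 ]
R3 <- R3 - (-1)*R2:  [  0   0   1   5  -1 ]
R4 <- R4 - (-1)*R2:  [   0    0   -4  -16    4 ]
R4 <- R4 - (-4)*R3:  [ 0  0  0  4  0 ]
Row echelon form:
[ 4  5  2  -5  |  28 ]
[ 0  2  3   5  |   1 ]
[ 0  0  1   5  |  -1 ]
[ 0  0  0   4  |   0 ]
Back-substitution:
s = (0) / 4 = 0
r = (-1 - (5)*(0)) / 1 = -1
q = (1 - (3)*(-1) - (5)*(0)) / 2 = 2
p = (28 - (5)*(2) - (2)*(-1) - (-5)*(0)) / 4 = 5

(5, 2, -1, 0)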